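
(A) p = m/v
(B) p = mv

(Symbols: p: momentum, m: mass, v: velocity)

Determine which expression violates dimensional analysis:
(A)

(A) p = m/v: LHS [L M T^-1], RHS [L^-1 M T] ✗
(B) p = mv: LHS [L M T^-1], RHS [L M T^-1] ✓

Expression (A) p = m/v is dimensionally incorrect.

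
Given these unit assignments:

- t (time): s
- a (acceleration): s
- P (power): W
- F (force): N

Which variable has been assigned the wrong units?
a

The variable a (acceleration) should have units m/s², not s.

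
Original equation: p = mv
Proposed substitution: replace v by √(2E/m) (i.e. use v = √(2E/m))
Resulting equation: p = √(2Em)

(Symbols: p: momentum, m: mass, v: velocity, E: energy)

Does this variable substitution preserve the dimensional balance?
Yes

[v] = [L T^-1] and [√(2E/m)] = [L T^-1]. These match, so the substitution replaces a quantity by one of the same dimensions and the result p = √(2Em) has LHS [L M T^-1] vs RHS [L M T^-1] — still consistent.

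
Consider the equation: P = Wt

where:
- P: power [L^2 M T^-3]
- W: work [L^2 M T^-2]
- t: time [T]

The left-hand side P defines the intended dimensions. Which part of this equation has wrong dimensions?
The right-hand side term Wt

P has dimensions [L^2 M T^-3], but Wt has dimensions [L^2 M T^-1], so the term Wt is dimensionally wrong for P.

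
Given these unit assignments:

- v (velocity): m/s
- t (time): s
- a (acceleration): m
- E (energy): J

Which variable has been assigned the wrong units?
a

The variable a (acceleration) should have units m/s², not m.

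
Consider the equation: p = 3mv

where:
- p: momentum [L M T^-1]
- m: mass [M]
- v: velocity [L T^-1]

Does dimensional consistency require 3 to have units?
No

p has dimensions [L M T^-1] and mv already has dimensions [L M T^-1], so the equation balances without 3 contributing any dimensions. 3 is a pure (dimensionless) number; changing or removing it would not affect dimensional consistency.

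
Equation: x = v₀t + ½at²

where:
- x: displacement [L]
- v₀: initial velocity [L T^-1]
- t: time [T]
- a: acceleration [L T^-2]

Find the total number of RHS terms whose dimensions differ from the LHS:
0

LHS x: [L]
- v₀t: [L] ✓
- ½at²: [L] ✓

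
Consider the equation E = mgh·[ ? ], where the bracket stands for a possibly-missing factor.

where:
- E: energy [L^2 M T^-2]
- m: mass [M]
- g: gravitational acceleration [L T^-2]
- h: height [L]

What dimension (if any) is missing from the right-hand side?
Nothing is missing — the bracketed factor must be dimensionless.

E has dimensions [L^2 M T^-2] and mgh already has dimensions [L^2 M T^-2], so E = mgh is dimensionally complete.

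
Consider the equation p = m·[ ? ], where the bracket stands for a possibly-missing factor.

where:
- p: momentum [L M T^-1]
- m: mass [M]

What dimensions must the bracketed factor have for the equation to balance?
[L T^-1] — velocity (e.g. v)

p has dimensions [L M T^-1]; m has dimensions [M].
The bracketed factor must supply [L M T^-1] / [M] = [L T^-1].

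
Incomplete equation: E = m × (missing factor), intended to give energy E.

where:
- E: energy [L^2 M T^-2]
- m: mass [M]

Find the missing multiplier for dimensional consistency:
v² (velocity squared), dimensions [L^2 T^-2]

E has dimensions [L^2 M T^-2] and m has dimensions [M].
The missing factor must have dimensions [L^2 M T^-2] / [M] = [L^2 T^-2], i.e. velocity squared (v²).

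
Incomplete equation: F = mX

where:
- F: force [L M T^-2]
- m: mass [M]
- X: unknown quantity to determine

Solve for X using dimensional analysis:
X = a (acceleration), dimensions [L T^-2]

F has dimensions [L M T^-2]; the rest of the RHS (m) has dimensions [M].
So X must have dimensions [L T^-2] — X = a (acceleration).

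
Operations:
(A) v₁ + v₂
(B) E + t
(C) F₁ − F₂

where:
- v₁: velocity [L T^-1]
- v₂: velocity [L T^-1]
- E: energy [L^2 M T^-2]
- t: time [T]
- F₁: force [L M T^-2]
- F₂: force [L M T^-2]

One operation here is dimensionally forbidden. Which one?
(B) E + t

(A) v₁ + v₂: v₁ [L T^-1] and v₂ [L T^-1] — same dimensions ✓
(B) E + t: E [L^2 M T^-2] and t [T] — different dimensions cannot be added/subtracted ✗
(C) F₁ − F₂: F₁ [L M T^-2] and F₂ [L M T^-2] — same dimensions ✓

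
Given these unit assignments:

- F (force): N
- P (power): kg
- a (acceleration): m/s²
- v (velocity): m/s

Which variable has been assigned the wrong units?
P

The variable P (power) should have units W, not kg.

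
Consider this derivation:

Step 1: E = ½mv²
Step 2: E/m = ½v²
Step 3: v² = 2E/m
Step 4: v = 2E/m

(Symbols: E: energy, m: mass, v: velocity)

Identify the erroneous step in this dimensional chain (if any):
Step 4

Step 1: E = ½mv² → LHS [L^2 M T^-2], RHS [L^2 M T^-2] ✓
Step 2: E/m = ½v² → LHS [L^2 T^-2], RHS [L^2 T^-2] ✓
Step 3: v² = 2E/m → LHS [L^2 T^-2], RHS [L^2 T^-2] ✓
Step 4: v = 2E/m → LHS [L T^-1], RHS [L^2 T^-2] ✗

The first dimensional inconsistency appears in step 4: v = 2E/m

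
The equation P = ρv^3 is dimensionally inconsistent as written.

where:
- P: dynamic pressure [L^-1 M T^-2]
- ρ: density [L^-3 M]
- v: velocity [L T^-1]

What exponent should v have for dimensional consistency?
The exponent of v should be 2: P = ρv^2

The LHS P has dimensions [L^-1 M T^-2]; v has dimensions [L T^-1].
As written, the RHS ρv^3 (exponent 3 on v) has dimensions [M T^-3], which does not match.
With exponent 2, the RHS ρv^2 has dimensions [L^-1 M T^-2], matching the LHS.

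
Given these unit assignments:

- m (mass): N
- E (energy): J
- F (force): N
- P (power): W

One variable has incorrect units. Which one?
m

The variable m (mass) should have units kg, not N.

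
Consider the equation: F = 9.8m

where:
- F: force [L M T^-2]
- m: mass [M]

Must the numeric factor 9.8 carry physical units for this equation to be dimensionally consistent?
Yes

F has dimensions [L M T^-2], while m alone has dimensions [M]. For the equation to balance, the factor 9.8 must carry dimensions [L T^-2] — it is a dimensional constant (a numerical value of a physical quantity with its units suppressed), not a pure number.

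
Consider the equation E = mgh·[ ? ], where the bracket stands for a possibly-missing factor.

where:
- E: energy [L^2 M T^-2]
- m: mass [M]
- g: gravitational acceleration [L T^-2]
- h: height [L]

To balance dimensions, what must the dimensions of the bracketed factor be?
Nothing is missing — the bracketed factor must be dimensionless.

E has dimensions [L^2 M T^-2] and mgh already has dimensions [L^2 M T^-2], so E = mgh is dimensionally complete.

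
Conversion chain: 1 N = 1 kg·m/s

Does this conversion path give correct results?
The chain is incorrect (it contains an error).

Incorrect: Newton is kg·m/s², not kg·m/s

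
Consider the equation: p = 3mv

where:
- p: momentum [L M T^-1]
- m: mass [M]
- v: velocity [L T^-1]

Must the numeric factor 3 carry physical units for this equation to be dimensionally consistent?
No

p has dimensions [L M T^-1] and mv already has dimensions [L M T^-1], so the equation balances without 3 contributing any dimensions. 3 is a pure (dimensionless) number; changing or removing it would not affect dimensional consistency.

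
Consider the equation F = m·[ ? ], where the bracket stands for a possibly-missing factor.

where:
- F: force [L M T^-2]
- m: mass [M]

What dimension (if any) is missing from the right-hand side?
[L T^-2] — acceleration (e.g. a)

F has dimensions [L M T^-2]; m has dimensions [M].
The bracketed factor must supply [L M T^-2] / [M] = [L T^-2].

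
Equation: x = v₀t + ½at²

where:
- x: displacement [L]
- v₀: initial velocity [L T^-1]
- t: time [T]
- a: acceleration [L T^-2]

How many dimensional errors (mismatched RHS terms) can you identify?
0

LHS x: [L]
- v₀t: [L] ✓
- ½at²: [L] ✓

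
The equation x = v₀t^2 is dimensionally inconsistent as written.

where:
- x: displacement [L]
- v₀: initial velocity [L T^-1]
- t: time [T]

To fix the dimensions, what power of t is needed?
The exponent of t should be 1: x = v₀t

The LHS x has dimensions [L]; t has dimensions [T].
As written, the RHS v₀t^2 (exponent 2 on t) has dimensions [L T], which does not match.
With exponent 1, the RHS v₀t has dimensions [L], matching the LHS.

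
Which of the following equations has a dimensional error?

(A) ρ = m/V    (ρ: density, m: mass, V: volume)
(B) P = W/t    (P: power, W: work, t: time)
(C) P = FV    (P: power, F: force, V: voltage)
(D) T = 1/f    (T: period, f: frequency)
(C) P = FV

The equation (C) P = FV is dimensionally incorrect.

LHS (P): [L^2 M T^-3]
RHS (FV): [I^-1 L^3 M^2 T^-5] ✗

The dimensions do not match. The other three equations balance.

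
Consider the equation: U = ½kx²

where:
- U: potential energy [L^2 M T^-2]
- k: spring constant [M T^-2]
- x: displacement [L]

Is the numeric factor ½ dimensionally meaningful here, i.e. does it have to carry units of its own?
No

U has dimensions [L^2 M T^-2] and kx² already has dimensions [L^2 M T^-2], so the equation balances without ½ contributing any dimensions. ½ is a pure (dimensionless) number; changing or removing it would not affect dimensional consistency.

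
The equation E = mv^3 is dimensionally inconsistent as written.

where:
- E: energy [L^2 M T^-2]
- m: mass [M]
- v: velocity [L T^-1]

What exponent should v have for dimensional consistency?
The exponent of v should be 2: E = mv^2

The LHS E has dimensions [L^2 M T^-2]; v has dimensions [L T^-1].
As written, the RHS mv^3 (exponent 3 on v) has dimensions [L^3 M T^-3], which does not match.
With exponent 2, the RHS mv^2 has dimensions [L^2 M T^-2], matching the LHS.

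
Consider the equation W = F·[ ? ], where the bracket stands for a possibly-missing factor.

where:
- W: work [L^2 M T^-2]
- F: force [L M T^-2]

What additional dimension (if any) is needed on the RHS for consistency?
[L] — length (e.g. a distance d)

W has dimensions [L^2 M T^-2]; F has dimensions [L M T^-2].
The bracketed factor must supply [L^2 M T^-2] / [L M T^-2] = [L].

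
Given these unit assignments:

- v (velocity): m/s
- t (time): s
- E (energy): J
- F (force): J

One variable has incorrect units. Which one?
F

The variable F (force) should have units N, not J.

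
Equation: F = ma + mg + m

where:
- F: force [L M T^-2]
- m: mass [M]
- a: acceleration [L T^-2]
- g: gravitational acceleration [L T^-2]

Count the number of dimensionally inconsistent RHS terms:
1

LHS F: [L M T^-2]
- ma: [L M T^-2] ✓
- mg: [L M T^-2] ✓
- m: [M] ✗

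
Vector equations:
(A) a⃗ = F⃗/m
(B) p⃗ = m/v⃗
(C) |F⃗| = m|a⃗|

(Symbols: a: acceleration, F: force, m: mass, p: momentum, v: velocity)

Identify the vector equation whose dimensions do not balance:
(B) p⃗ = m/v⃗

(A) a⃗ = F⃗/m: LHS [L T^-2], RHS [L T^-2] ✓ — force (vector) divided by mass (scalar)
(B) p⃗ = m/v⃗: LHS [L M T^-1], RHS [L^-1 M T] ✗ — momentum is mass times velocity; should be mv⃗ (and division by a vector is undefined)
(C) |F⃗| = m|a⃗|: LHS [L M T^-2], RHS [L M T^-2] ✓ — magnitudes of vectors are scalars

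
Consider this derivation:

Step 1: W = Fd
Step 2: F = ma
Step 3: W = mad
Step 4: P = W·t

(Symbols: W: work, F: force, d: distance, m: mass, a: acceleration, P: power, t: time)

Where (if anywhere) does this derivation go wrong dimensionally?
Step 4

Step 1: W = Fd → LHS [L^2 M T^-2], RHS [L^2 M T^-2] ✓
Step 2: F = ma → LHS [L M T^-2], RHS [L M T^-2] ✓
Step 3: W = mad → LHS [L^2 M T^-2], RHS [L^2 M T^-2] ✓
Step 4: P = W·t → LHS [L^2 M T^-3], RHS [L^2 M T^-1] ✗

The first dimensional inconsistency appears in step 4: P = W·t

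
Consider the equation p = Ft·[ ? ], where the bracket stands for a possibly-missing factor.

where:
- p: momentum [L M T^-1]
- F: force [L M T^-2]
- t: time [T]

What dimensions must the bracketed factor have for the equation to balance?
Nothing is missing — the bracketed factor must be dimensionless.

p has dimensions [L M T^-1] and Ft already has dimensions [L M T^-1], so p = Ft is dimensionally complete.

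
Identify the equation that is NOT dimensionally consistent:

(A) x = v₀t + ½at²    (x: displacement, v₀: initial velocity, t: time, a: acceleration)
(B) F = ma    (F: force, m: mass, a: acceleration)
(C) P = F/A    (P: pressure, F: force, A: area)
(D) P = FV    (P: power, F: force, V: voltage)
(D) P = FV

The equation (D) P = FV is dimensionally incorrect.

LHS (P): [L^2 M T^-3]
RHS (FV): [I^-1 L^3 M^2 T^-5] ✗

The dimensions do not match. The other three equations balance.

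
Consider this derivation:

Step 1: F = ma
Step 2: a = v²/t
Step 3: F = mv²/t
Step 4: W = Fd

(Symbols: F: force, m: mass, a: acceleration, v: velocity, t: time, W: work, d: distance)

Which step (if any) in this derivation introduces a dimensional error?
Step 2

Step 1: F = ma → LHS [L M T^-2], RHS [L M T^-2] ✓
Step 2: a = v²/t → LHS [L T^-2], RHS [L^2 T^-3] ✗

The first dimensional inconsistency appears in step 2: a = v²/t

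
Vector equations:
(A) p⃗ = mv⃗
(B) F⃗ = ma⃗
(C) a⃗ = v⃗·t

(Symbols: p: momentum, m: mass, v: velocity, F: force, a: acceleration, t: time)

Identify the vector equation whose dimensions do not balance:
(C) a⃗ = v⃗·t

(A) p⃗ = mv⃗: LHS [L M T^-1], RHS [L M T^-1] ✓ — mass (scalar) times velocity (vector)
(B) F⃗ = ma⃗: LHS [L M T^-2], RHS [L M T^-2] ✓ — Force and acceleration are vectors, mass is a scalar
(C) a⃗ = v⃗·t: LHS [L T^-2], RHS [L] ✗ — acceleration is velocity per time; should be v⃗/t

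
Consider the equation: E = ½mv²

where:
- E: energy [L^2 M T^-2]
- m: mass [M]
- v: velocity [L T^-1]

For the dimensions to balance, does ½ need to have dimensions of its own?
No

E has dimensions [L^2 M T^-2] and mv² already has dimensions [L^2 M T^-2], so the equation balances without ½ contributing any dimensions. ½ is a pure (dimensionless) number; changing or removing it would not affect dimensional consistency.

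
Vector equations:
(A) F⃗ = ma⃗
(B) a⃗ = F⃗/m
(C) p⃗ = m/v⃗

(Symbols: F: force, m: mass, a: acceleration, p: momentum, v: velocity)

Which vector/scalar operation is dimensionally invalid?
(C) p⃗ = m/v⃗

(A) F⃗ = ma⃗: LHS [L M T^-2], RHS [L M T^-2] ✓ — Force and acceleration are vectors, mass is a scalar
(B) a⃗ = F⃗/m: LHS [L T^-2], RHS [L T^-2] ✓ — force (vector) divided by mass (scalar)
(C) p⃗ = m/v⃗: LHS [L M T^-1], RHS [L^-1 M T] ✗ — momentum is mass times velocity; should be mv⃗ (and division by a vector is undefined)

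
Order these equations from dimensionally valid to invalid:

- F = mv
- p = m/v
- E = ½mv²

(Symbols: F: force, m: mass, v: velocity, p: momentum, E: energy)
Dimensionally correct: E = ½mv²
Dimensionally incorrect: F = mv, p = m/v
Ordered (correct first, then incorrect): E = ½mv², F = mv, p = m/v

- F = mv: LHS [L M T^-2], RHS [L M T^-1] → incorrect ✗
- p = m/v: LHS [L M T^-1], RHS [L^-1 M T] → incorrect ✗
- E = ½mv²: LHS [L^2 M T^-2], RHS [L^2 M T^-2] → correct ✓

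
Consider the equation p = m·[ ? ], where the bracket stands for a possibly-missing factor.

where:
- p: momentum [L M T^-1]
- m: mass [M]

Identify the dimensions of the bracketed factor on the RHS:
[L T^-1] — velocity (e.g. v)

p has dimensions [L M T^-1]; m has dimensions [M].
The bracketed factor must supply [L M T^-1] / [M] = [L T^-1].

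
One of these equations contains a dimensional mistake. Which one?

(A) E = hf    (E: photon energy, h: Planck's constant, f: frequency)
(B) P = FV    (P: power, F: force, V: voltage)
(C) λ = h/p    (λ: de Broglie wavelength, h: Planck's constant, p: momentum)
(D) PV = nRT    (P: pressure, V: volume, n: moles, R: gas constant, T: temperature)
(B) P = FV

The equation (B) P = FV is dimensionally incorrect.

LHS (P): [L^2 M T^-3]
RHS (FV): [I^-1 L^3 M^2 T^-5] ✗

The dimensions do not match. The other three equations balance.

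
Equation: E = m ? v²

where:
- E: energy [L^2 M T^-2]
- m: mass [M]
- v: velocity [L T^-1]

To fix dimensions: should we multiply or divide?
multiplication (×): E = m × v²

E [L^2 M T^-2]; m [M]; v² [L^2 T^-2].
m × v² → [L^2 M T^-2] ✓
m ÷ v² → [L^-2 M T^2] ✗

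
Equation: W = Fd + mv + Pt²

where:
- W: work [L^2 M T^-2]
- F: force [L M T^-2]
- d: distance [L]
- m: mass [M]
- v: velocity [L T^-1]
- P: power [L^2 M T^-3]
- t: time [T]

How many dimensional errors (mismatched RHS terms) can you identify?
2

LHS W: [L^2 M T^-2]
- Fd: [L^2 M T^-2] ✓
- mv: [L M T^-1] ✗
- Pt²: [L^2 M T^-1] ✗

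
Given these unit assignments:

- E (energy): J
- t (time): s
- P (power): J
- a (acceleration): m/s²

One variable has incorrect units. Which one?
P

The variable P (power) should have units W, not J.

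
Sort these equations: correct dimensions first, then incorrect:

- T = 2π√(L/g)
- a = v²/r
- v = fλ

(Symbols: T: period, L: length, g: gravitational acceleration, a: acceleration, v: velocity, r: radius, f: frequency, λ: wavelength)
Dimensionally correct: T = 2π√(L/g), a = v²/r, v = fλ
Dimensionally incorrect: none
Ordered (correct first, then incorrect): T = 2π√(L/g), a = v²/r, v = fλ

- T = 2π√(L/g): LHS [T], RHS [T] → correct ✓
- a = v²/r: LHS [L T^-2], RHS [L T^-2] → correct ✓
- v = fλ: LHS [L T^-1], RHS [L T^-1] → correct ✓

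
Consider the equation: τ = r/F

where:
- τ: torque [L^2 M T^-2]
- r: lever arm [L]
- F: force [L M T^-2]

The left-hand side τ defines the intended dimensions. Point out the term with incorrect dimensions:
The right-hand side term r/F

τ has dimensions [L^2 M T^-2], but r/F has dimensions [M^-1 T^2], so the term r/F is dimensionally wrong for τ.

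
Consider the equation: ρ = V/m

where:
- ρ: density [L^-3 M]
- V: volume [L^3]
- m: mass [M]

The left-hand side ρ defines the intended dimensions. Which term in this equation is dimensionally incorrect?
The right-hand side term V/m

ρ has dimensions [L^-3 M], but V/m has dimensions [L^3 M^-1], so the term V/m is dimensionally wrong for ρ.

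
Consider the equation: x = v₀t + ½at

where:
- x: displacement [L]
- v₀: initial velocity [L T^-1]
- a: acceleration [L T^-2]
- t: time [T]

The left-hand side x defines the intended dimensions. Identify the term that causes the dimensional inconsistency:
The term ½at

Checking each RHS term against the LHS:
- v₀t: [L] — matches x [L] ✓
- ½at: [L T^-1] — does NOT match x [L] ✗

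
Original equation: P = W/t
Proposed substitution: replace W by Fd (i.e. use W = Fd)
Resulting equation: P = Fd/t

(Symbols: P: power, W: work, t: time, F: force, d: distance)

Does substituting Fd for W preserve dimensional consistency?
Yes

[W] = [L^2 M T^-2] and [Fd] = [L^2 M T^-2]. These match, so the substitution replaces a quantity by one of the same dimensions and the result P = Fd/t has LHS [L^2 M T^-3] vs RHS [L^2 M T^-3] — still consistent.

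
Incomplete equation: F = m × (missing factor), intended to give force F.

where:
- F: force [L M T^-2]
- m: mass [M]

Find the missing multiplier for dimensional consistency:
a (acceleration), dimensions [L T^-2]

F has dimensions [L M T^-2] and m has dimensions [M].
The missing factor must have dimensions [L M T^-2] / [M] = [L T^-2], i.e. acceleration (a).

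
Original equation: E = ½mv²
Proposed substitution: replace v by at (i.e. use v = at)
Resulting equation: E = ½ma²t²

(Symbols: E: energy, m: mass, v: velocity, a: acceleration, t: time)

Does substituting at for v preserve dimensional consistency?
Yes

[v] = [L T^-1] and [at] = [L T^-1]. These match, so the substitution replaces a quantity by one of the same dimensions and the result E = ½ma²t² has LHS [L^2 M T^-2] vs RHS [L^2 M T^-2] — still consistent.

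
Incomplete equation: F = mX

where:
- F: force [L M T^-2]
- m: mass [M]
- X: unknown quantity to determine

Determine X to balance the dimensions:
X = a (acceleration), dimensions [L T^-2]

F has dimensions [L M T^-2]; the rest of the RHS (m) has dimensions [M].
So X must have dimensions [L T^-2] — X = a (acceleration).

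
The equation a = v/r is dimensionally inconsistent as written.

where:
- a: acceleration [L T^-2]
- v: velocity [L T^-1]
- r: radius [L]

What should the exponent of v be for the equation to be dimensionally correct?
The exponent of v should be 2: a = v^2/r

The LHS a has dimensions [L T^-2]; v has dimensions [L T^-1].
As written, the RHS v/r (exponent 1 on v) has dimensions [T^-1], which does not match.
With exponent 2, the RHS v^2/r has dimensions [L T^-2], matching the LHS.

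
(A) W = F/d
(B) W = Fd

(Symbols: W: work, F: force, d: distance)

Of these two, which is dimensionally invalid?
(A)

(A) W = F/d: LHS [L^2 M T^-2], RHS [M T^-2] ✗
(B) W = Fd: LHS [L^2 M T^-2], RHS [L^2 M T^-2] ✓

Expression (A) W = F/d is dimensionally incorrect.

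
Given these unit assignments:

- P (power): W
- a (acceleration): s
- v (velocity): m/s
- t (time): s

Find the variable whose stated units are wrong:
a

The variable a (acceleration) should have units m/s², not s.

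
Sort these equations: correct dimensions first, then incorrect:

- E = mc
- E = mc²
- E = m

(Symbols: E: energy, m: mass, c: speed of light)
Dimensionally correct: E = mc²
Dimensionally incorrect: E = mc, E = m
Ordered (correct first, then incorrect): E = mc², E = mc, E = m

- E = mc: LHS [L^2 M T^-2], RHS [L M T^-1] → incorrect ✗
- E = mc²: LHS [L^2 M T^-2], RHS [L^2 M T^-2] → correct ✓
- E = m: LHS [L^2 M T^-2], RHS [M] → incorrect ✗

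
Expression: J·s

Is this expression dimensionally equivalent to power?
No

The expression J·s has dimensions [L^2 M T^-1], but power has dimensions [L^2 M T^-3].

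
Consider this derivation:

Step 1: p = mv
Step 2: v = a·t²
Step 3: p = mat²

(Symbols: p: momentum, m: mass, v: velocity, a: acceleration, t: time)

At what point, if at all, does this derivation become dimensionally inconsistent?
Step 2

Step 1: p = mv → LHS [L M T^-1], RHS [L M T^-1] ✓
Step 2: v = a·t² → LHS [L T^-1], RHS [L] ✗

The first dimensional inconsistency appears in step 2: v = a·t²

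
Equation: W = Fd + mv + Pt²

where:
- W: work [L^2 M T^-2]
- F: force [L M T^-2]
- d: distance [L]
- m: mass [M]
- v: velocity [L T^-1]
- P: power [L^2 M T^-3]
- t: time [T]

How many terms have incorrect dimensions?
2

LHS W: [L^2 M T^-2]
- Fd: [L^2 M T^-2] ✓
- mv: [L M T^-1] ✗
- Pt²: [L^2 M T^-1] ✗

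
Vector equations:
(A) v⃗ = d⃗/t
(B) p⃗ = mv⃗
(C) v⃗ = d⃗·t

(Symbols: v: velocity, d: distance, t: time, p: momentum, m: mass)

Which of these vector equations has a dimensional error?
(C) v⃗ = d⃗·t

(A) v⃗ = d⃗/t: LHS [L T^-1], RHS [L T^-1] ✓ — displacement (vector) divided by time (scalar)
(B) p⃗ = mv⃗: LHS [L M T^-1], RHS [L M T^-1] ✓ — mass (scalar) times velocity (vector)
(C) v⃗ = d⃗·t: LHS [L T^-1], RHS [L T] ✗ — velocity is displacement per time; should be d⃗/t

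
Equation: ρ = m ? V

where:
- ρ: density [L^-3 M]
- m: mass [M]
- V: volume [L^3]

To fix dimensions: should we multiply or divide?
division (÷): ρ = m ÷ V

ρ [L^-3 M]; m [M]; V [L^3].
m × V → [L^3 M] ✗
m ÷ V → [L^-3 M] ✓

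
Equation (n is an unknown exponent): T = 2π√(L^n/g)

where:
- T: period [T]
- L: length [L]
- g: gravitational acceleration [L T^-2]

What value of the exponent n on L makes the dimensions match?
n = 1

T has dimensions [T]; L has dimensions [L].
With n = 1: 2π√(L^1/g) has dimensions [T], matching the LHS ✓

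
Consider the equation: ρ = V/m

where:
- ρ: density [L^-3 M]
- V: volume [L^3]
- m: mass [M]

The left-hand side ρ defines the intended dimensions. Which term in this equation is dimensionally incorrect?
The right-hand side term V/m

ρ has dimensions [L^-3 M], but V/m has dimensions [L^3 M^-1], so the term V/m is dimensionally wrong for ρ.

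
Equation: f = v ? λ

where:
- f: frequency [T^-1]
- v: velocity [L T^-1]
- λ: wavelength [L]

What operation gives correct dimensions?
division (÷): f = v ÷ λ

f [T^-1]; v [L T^-1]; λ [L].
v × λ → [L^2 T^-1] ✗
v ÷ λ → [T^-1] ✓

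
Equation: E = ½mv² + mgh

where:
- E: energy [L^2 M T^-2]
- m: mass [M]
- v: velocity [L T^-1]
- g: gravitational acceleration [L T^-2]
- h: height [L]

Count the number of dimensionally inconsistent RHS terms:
0

LHS E: [L^2 M T^-2]
- ½mv²: [L^2 M T^-2] ✓
- mgh: [L^2 M T^-2] ✓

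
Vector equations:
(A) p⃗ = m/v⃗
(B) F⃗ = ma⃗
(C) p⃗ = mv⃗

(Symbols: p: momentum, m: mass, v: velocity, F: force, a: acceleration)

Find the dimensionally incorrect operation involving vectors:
(A) p⃗ = m/v⃗

(A) p⃗ = m/v⃗: LHS [L M T^-1], RHS [L^-1 M T] ✗ — momentum is mass times velocity; should be mv⃗ (and division by a vector is undefined)
(B) F⃗ = ma⃗: LHS [L M T^-2], RHS [L M T^-2] ✓ — Force and acceleration are vectors, mass is a scalar
(C) p⃗ = mv⃗: LHS [L M T^-1], RHS [L M T^-1] ✓ — mass (scalar) times velocity (vector)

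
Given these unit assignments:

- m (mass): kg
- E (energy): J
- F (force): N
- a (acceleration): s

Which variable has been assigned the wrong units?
a

The variable a (acceleration) should have units m/s², not s.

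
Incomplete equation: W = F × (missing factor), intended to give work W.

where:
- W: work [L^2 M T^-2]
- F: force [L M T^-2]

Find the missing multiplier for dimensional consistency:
d (distance), dimensions [L]

W has dimensions [L^2 M T^-2] and F has dimensions [L M T^-2].
The missing factor must have dimensions [L^2 M T^-2] / [L M T^-2] = [L], i.e. distance (d).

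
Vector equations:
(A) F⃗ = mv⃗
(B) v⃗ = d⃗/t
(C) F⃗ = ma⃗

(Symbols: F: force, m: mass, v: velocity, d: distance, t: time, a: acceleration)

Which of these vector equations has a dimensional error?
(A) F⃗ = mv⃗

(A) F⃗ = mv⃗: LHS [L M T^-2], RHS [L M T^-1] ✗ — mass times velocity is momentum, not force; should be ma⃗
(B) v⃗ = d⃗/t: LHS [L T^-1], RHS [L T^-1] ✓ — displacement (vector) divided by time (scalar)
(C) F⃗ = ma⃗: LHS [L M T^-2], RHS [L M T^-2] ✓ — Force and acceleration are vectors, mass is a scalar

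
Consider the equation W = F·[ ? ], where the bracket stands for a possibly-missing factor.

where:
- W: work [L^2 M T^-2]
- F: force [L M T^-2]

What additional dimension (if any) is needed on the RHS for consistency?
[L] — length (e.g. a distance d)

W has dimensions [L^2 M T^-2]; F has dimensions [L M T^-2].
The bracketed factor must supply [L^2 M T^-2] / [L M T^-2] = [L].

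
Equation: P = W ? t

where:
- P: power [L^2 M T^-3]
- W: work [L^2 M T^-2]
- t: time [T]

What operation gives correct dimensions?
division (÷): P = W ÷ t

P [L^2 M T^-3]; W [L^2 M T^-2]; t [T].
W × t → [L^2 M T^-1] ✗
W ÷ t → [L^2 M T^-3] ✓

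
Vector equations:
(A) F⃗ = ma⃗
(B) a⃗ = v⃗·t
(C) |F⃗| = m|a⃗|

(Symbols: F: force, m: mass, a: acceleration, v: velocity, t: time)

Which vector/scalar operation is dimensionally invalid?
(B) a⃗ = v⃗·t

(A) F⃗ = ma⃗: LHS [L M T^-2], RHS [L M T^-2] ✓ — Force and acceleration are vectors, mass is a scalar
(B) a⃗ = v⃗·t: LHS [L T^-2], RHS [L] ✗ — acceleration is velocity per time; should be v⃗/t
(C) |F⃗| = m|a⃗|: LHS [L M T^-2], RHS [L M T^-2] ✓ — magnitudes of vectors are scalars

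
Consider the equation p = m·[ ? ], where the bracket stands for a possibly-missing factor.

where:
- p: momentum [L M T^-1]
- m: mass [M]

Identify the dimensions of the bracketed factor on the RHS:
[L T^-1] — velocity (e.g. v)

p has dimensions [L M T^-1]; m has dimensions [M].
The bracketed factor must supply [L M T^-1] / [M] = [L T^-1].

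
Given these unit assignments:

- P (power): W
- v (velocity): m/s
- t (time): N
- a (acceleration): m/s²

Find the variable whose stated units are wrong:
t

The variable t (time) should have units s, not N.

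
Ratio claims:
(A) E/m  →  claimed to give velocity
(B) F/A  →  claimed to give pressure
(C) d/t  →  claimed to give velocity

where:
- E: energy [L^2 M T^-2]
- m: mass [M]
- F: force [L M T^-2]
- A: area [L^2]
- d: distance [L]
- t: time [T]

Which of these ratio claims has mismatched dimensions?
(A) E/m does not give velocity

(A) E/m: [L^2 T^-2] ≠ velocity [L T^-1] ✗
(B) F/A: [L^-1 M T^-2] = pressure [L^-1 M T^-2] ✓
(C) d/t: [L T^-1] = velocity [L T^-1] ✓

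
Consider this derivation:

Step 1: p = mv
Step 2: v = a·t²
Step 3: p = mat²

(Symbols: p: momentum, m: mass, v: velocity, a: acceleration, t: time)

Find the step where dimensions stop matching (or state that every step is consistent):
Step 2

Step 1: p = mv → LHS [L M T^-1], RHS [L M T^-1] ✓
Step 2: v = a·t² → LHS [L T^-1], RHS [L] ✗

The first dimensional inconsistency appears in step 2: v = a·t²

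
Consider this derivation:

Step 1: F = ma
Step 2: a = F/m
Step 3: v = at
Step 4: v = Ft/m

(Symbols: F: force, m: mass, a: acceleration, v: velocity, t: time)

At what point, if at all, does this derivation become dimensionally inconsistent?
No step introduces an error — all steps are dimensionally consistent.

Step 1: F = ma → LHS [L M T^-2], RHS [L M T^-2] ✓
Step 2: a = F/m → LHS [L T^-2], RHS [L T^-2] ✓
Step 3: v = at → LHS [L T^-1], RHS [L T^-1] ✓
Step 4: v = Ft/m → LHS [L T^-1], RHS [L T^-1] ✓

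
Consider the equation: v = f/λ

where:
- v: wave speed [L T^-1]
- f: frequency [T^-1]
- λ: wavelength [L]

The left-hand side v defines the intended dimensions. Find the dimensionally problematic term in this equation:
The right-hand side term f/λ

v has dimensions [L T^-1], but f/λ has dimensions [L^-1 T^-1], so the term f/λ is dimensionally wrong for v.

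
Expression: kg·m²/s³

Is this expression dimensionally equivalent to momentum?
No

The expression kg·m²/s³ has dimensions [L^2 M T^-3], but momentum has dimensions [L M T^-1].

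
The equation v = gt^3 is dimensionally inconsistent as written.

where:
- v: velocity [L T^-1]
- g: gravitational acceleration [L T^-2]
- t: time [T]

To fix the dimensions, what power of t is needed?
The exponent of t should be 1: v = gt

The LHS v has dimensions [L T^-1]; t has dimensions [T].
As written, the RHS gt^3 (exponent 3 on t) has dimensions [L T], which does not match.
With exponent 1, the RHS gt has dimensions [L T^-1], matching the LHS.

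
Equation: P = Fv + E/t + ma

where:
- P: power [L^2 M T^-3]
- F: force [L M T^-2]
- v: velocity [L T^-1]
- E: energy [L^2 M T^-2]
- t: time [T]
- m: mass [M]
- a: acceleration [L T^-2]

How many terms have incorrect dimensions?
1

LHS P: [L^2 M T^-3]
- Fv: [L^2 M T^-3] ✓
- E/t: [L^2 M T^-3] ✓
- ma: [L M T^-2] ✗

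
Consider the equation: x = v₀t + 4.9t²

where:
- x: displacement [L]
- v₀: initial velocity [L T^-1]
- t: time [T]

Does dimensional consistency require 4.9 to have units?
Yes

x has dimensions [L], while t² alone has dimensions [T^2]. For the equation to balance, the factor 4.9 must carry dimensions [L T^-2] — it is a dimensional constant (a numerical value of a physical quantity with its units suppressed), not a pure number.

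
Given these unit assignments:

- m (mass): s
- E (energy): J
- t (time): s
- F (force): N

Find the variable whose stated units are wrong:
m

The variable m (mass) should have units kg, not s.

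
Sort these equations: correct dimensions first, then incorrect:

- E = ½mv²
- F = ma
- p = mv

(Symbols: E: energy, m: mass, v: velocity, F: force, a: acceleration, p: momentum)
Dimensionally correct: E = ½mv², F = ma, p = mv
Dimensionally incorrect: none
Ordered (correct first, then incorrect): E = ½mv², F = ma, p = mv

- E = ½mv²: LHS [L^2 M T^-2], RHS [L^2 M T^-2] → correct ✓
- F = ma: LHS [L M T^-2], RHS [L M T^-2] → correct ✓
- p = mv: LHS [L M T^-1], RHS [L M T^-1] → correct ✓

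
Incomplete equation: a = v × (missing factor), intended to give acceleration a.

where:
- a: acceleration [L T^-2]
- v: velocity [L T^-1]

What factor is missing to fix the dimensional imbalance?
1/t (inverse time), dimensions [T^-1]

a has dimensions [L T^-2] and v has dimensions [L T^-1].
The missing factor must have dimensions [L T^-2] / [L T^-1] = [T^-1], i.e. inverse time (1/t).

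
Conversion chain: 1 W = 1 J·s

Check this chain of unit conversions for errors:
The chain is incorrect (it contains an error).

Incorrect: Watt is J/s, not J·s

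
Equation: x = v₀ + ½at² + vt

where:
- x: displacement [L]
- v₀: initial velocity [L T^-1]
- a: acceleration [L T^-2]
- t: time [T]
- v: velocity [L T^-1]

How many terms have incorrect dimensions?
1

LHS x: [L]
- v₀: [L T^-1] ✗
- ½at²: [L] ✓
- vt: [L] ✓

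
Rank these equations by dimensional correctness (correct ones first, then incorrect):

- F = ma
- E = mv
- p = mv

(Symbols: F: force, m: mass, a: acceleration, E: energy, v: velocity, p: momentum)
Dimensionally correct: F = ma, p = mv
Dimensionally incorrect: E = mv
Ordered (correct first, then incorrect): F = ma, p = mv, E = mv

- F = ma: LHS [L M T^-2], RHS [L M T^-2] → correct ✓
- E = mv: LHS [L^2 M T^-2], RHS [L M T^-1] → incorrect ✗
- p = mv: LHS [L M T^-1], RHS [L M T^-1] → correct ✓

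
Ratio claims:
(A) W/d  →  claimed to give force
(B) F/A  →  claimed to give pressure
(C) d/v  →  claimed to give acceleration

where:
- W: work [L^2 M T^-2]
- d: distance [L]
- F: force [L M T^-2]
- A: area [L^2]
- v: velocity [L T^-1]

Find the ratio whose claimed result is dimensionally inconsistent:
(C) d/v does not give acceleration

(A) W/d: [L M T^-2] = force [L M T^-2] ✓
(B) F/A: [L^-1 M T^-2] = pressure [L^-1 M T^-2] ✓
(C) d/v: [T] ≠ acceleration [L T^-2] ✗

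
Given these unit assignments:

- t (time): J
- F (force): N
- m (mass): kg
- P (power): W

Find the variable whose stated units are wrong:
t

The variable t (time) should have units s, not J.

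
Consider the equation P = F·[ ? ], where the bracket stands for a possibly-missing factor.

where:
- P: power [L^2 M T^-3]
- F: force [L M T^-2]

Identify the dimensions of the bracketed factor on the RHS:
[L T^-1] — velocity (e.g. v)

P has dimensions [L^2 M T^-3]; F has dimensions [L M T^-2].
The bracketed factor must supply [L^2 M T^-3] / [L M T^-2] = [L T^-1].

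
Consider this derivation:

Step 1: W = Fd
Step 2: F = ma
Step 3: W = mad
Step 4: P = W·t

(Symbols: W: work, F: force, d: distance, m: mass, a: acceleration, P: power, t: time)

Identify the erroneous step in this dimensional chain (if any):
Step 4

Step 1: W = Fd → LHS [L^2 M T^-2], RHS [L^2 M T^-2] ✓
Step 2: F = ma → LHS [L M T^-2], RHS [L M T^-2] ✓
Step 3: W = mad → LHS [L^2 M T^-2], RHS [L^2 M T^-2] ✓
Step 4: P = W·t → LHS [L^2 M T^-3], RHS [L^2 M T^-1] ✗

The first dimensional inconsistency appears in step 4: P = W·t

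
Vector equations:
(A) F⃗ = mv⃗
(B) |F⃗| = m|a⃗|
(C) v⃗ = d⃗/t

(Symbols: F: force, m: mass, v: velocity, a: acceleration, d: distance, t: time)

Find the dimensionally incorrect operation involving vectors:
(A) F⃗ = mv⃗

(A) F⃗ = mv⃗: LHS [L M T^-2], RHS [L M T^-1] ✗ — mass times velocity is momentum, not force; should be ma⃗
(B) |F⃗| = m|a⃗|: LHS [L M T^-2], RHS [L M T^-2] ✓ — magnitudes of vectors are scalars
(C) v⃗ = d⃗/t: LHS [L T^-1], RHS [L T^-1] ✓ — displacement (vector) divided by time (scalar)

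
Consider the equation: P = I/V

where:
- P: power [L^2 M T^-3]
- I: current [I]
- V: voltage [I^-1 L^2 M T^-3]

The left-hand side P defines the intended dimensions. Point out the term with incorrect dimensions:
The right-hand side term I/V

P has dimensions [L^2 M T^-3], but I/V has dimensions [I^2 L^-2 M^-1 T^3], so the term I/V is dimensionally wrong for P.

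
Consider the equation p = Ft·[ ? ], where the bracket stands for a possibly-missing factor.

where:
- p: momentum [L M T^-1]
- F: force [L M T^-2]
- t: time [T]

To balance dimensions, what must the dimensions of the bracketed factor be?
Nothing is missing — the bracketed factor must be dimensionless.

p has dimensions [L M T^-1] and Ft already has dimensions [L M T^-1], so p = Ft is dimensionally complete.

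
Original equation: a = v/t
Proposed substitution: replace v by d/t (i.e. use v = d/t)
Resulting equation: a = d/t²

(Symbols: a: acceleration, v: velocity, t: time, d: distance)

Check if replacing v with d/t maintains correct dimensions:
Yes

[v] = [L T^-1] and [d/t] = [L T^-1]. These match, so the substitution replaces a quantity by one of the same dimensions and the result a = d/t² has LHS [L T^-2] vs RHS [L T^-2] — still consistent.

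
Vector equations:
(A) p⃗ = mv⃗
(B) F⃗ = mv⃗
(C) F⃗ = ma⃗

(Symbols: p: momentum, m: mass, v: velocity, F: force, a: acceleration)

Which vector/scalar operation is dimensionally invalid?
(B) F⃗ = mv⃗

(A) p⃗ = mv⃗: LHS [L M T^-1], RHS [L M T^-1] ✓ — mass (scalar) times velocity (vector)
(B) F⃗ = mv⃗: LHS [L M T^-2], RHS [L M T^-1] ✗ — mass times velocity is momentum, not force; should be ma⃗
(C) F⃗ = ma⃗: LHS [L M T^-2], RHS [L M T^-2] ✓ — Force and acceleration are vectors, mass is a scalar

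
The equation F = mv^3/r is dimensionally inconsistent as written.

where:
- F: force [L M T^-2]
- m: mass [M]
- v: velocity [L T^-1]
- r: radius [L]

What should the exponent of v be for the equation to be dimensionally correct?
The exponent of v should be 2: F = mv^2/r

The LHS F has dimensions [L M T^-2]; v has dimensions [L T^-1].
As written, the RHS mv^3/r (exponent 3 on v) has dimensions [L^2 M T^-3], which does not match.
With exponent 2, the RHS mv^2/r has dimensions [L M T^-2], matching the LHS.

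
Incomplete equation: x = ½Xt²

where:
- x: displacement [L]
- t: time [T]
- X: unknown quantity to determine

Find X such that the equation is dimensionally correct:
X = a (acceleration), dimensions [L T^-2]

x has dimensions [L]; the rest of the RHS (½ t²) has dimensions [T^2].
So X must have dimensions [L T^-2] — X = a (acceleration).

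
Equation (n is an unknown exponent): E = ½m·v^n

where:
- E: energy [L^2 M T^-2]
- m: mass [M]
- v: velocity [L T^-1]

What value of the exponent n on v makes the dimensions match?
n = 2

E has dimensions [L^2 M T^-2]; v has dimensions [L T^-1].
The rest of the RHS has dimensions [M], so v^n must supply [L^2 T^-2].
With n = 2: ½m·v^2 has dimensions [L^2 M T^-2], matching the LHS ✓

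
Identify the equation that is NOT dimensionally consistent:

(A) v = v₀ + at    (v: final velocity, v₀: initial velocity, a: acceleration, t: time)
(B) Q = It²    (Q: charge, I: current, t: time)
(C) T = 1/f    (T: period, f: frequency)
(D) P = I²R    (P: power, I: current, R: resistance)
(B) Q = It²

The equation (B) Q = It² is dimensionally incorrect.

LHS (Q): [I T]
RHS (It²): [I T^2] ✗

The dimensions do not match. The other three equations balance.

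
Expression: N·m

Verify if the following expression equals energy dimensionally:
Yes

The expression N·m has dimensions [L^2 M T^-2], which is exactly energy [L^2 M T^-2].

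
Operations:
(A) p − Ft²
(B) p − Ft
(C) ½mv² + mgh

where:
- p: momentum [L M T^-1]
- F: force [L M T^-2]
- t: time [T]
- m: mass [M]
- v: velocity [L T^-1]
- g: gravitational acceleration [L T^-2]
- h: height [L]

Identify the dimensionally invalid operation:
(A) p − Ft²

(A) p − Ft²: p [L M T^-1] and Ft² [L M] — different dimensions cannot be added/subtracted ✗
(B) p − Ft: p [L M T^-1] and Ft [L M T^-1] — same dimensions ✓
(C) ½mv² + mgh: ½mv² [L^2 M T^-2] and mgh [L^2 M T^-2] — same dimensions ✓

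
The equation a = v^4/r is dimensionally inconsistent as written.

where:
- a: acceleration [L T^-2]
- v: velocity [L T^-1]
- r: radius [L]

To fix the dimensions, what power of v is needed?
The exponent of v should be 2: a = v^2/r

The LHS a has dimensions [L T^-2]; v has dimensions [L T^-1].
As written, the RHS v^4/r (exponent 4 on v) has dimensions [L^3 T^-4], which does not match.
With exponent 2, the RHS v^2/r has dimensions [L T^-2], matching the LHS.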